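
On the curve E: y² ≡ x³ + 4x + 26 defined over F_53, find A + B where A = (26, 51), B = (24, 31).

(26, 51) + (24, 31). λ = (31 - 51)/(24 - 26) ≡ 33/51 mod 53. 51⁻¹ ≡ 26 (mod 53) since 51·26 = 1326 ≡ 1, so λ ≡ 10.
  x = λ² - 26 - 24 = 100 - 50 ≡ 50; y = λ·(26 - 50) - 51 ≡ 27. → (50, 27)

(50, 27)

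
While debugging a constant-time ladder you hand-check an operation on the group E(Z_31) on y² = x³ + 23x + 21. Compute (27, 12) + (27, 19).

The two points share x = 27 and their y-coordinates satisfy 12 + 19 ≡ 0 (mod 31), so they are inverses. Their sum is 𝒪.

O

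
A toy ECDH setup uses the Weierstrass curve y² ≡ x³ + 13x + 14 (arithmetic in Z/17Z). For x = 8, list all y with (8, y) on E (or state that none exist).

1, 16

x³ + 13x + 14 = 630 ≡ 1 (mod 17).
Square roots of 1 mod 17: 1 and 16 (since 1² = 1 ≡ 1).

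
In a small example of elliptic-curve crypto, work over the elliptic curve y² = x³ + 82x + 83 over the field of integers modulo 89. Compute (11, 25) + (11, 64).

The two points share x = 11 and their y-coordinates satisfy 25 + 64 ≡ 0 (mod 89), so they are inverses. Their sum is O.

O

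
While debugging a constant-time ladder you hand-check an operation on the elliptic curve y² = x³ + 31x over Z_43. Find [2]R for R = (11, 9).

(25, 19)

tangent at (11, 9): λ = (3·11² + 31)/(2·9) ≡ 7/18. 18⁻¹ ≡ 12 (mod 43), so λ ≡ 7·12 ≡ 41.
  x = λ² - 11 - 11 = 1681 - 22 ≡ 25; y = λ·(11 - 25) - 9 ≡ 19. → (25, 19)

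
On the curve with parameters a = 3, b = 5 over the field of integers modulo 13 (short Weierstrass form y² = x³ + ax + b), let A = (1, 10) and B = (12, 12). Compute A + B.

(1, 3)

(1, 10) + (12, 12). λ = (12 - 10)/(12 - 1) ≡ 2/11 mod 13. 11⁻¹ ≡ 6 (mod 13), so λ ≡ 12.
  x = λ² - 1 - 12 = 144 - 13 ≡ 1; y = λ·(1 - 1) - 10 ≡ 3. → (1, 3)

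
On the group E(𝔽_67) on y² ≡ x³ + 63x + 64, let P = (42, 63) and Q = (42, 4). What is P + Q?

O

The two points share x = 42 and their y-coordinates satisfy 63 + 4 ≡ 0 (mod 67), so they are inverses. Their sum is O.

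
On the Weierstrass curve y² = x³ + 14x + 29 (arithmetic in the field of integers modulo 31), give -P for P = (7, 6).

(7, 25)

-(7, 6) = (7, -6 mod 31) = (7, 25).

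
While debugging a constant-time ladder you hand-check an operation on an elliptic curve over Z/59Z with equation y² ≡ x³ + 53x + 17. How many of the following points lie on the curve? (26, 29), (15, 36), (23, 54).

1

(26, 29): 29² ≡ 15, rhs ≡ 32 → off.
(15, 36): 36² ≡ 57, rhs ≡ 57 → on.
(23, 54): 54² ≡ 25, rhs ≡ 10 → off.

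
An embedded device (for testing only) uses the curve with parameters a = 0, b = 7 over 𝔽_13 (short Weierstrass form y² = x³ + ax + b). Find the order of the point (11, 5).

7

2P: tangent at (11, 5): λ = (3·11² + 0)/(2·5) ≡ 12/10. 10⁻¹ ≡ 4 (mod 13), so λ ≡ 12·4 ≡ 9.
  x = λ² - 11 - 11 = 81 - 22 ≡ 7; y = λ·(11 - 7) - 5 ≡ 5. → (7, 5)
3P: (7, 5) + (11, 5). λ = (5 - 5)/(11 - 7) ≡ 0/4 mod 13. 4⁻¹ ≡ 10 (mod 13) since 4·10 = 40 ≡ 1, so λ ≡ 0.
  x = λ² - 7 - 11 = 0 - 18 ≡ 8; y = λ·(7 - 8) - 5 ≡ 8. → (8, 8)
4P: (8, 8) + (11, 5). λ = (5 - 8)/(11 - 8) ≡ 10/3 mod 13. 3⁻¹ ≡ 9 (mod 13) since 3·9 = 27 ≡ 1, so λ ≡ 12.
  x = λ² - 8 - 11 = 144 - 19 ≡ 8; y = λ·(8 - 8) - 8 ≡ 5. → (8, 5)
5P: (8, 5) + (11, 5). λ = (5 - 5)/(11 - 8) ≡ 0/3 mod 13. 3⁻¹ ≡ 9 (mod 13), so λ ≡ 0.
  x = λ² - 8 - 11 = 0 - 19 ≡ 7; y = λ·(8 - 7) - 5 ≡ 8. → (7, 8)
6P: (7, 8) + (11, 5). λ = (5 - 8)/(11 - 7) ≡ 10/4 mod 13. 4⁻¹ ≡ 10 (mod 13), so λ ≡ 9.
  x = λ² - 7 - 11 = 81 - 18 ≡ 11; y = λ·(7 - 11) - 8 ≡ 8. → (11, 8)
7P: (11, 8) + (11, 5): same x and y₁ ≡ -y₂, so the sum is ∞.
7P = ∞, so the order is 7.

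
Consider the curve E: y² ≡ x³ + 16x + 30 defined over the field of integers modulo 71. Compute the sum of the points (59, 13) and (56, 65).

(59, 13) + (56, 65). λ = (65 - 13)/(56 - 59) ≡ 52/68 mod 71. 68⁻¹ ≡ 47 (mod 71), so λ ≡ 30.
  x = λ² - 59 - 56 = 900 - 115 ≡ 4; y = λ·(59 - 4) - 13 ≡ 4. → (4, 4)

(4, 4)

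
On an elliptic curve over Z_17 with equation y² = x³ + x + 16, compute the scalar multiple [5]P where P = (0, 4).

(1, 16)

Double-and-add on 5 = (101)₂. Start with P = (0, 4) for the leading 1-bit.
double: tangent at (0, 4): λ = (3·0² + 1)/(2·4) ≡ 1/8. 8⁻¹ ≡ 15 (mod 17) since 8·15 = 120 ≡ 1, so λ ≡ 1·15 ≡ 15.
  x = λ² - 0 - 0 = 225 - 0 ≡ 4; y = λ·(0 - 4) - 4 ≡ 4. → (4, 4)
double: tangent at (4, 4): λ = (3·4² + 1)/(2·4) ≡ 15/8. 8⁻¹ ≡ 15 (mod 17), so λ ≡ 15·15 ≡ 4.
  x = λ² - 4 - 4 = 16 - 8 ≡ 8; y = λ·(4 - 8) - 4 ≡ 14. → (8, 14)
add P: (8, 14) + (0, 4). λ = (4 - 14)/(0 - 8) ≡ 7/9 mod 17. 9⁻¹ ≡ 2 (mod 17) since 9·2 = 18 ≡ 1, so λ ≡ 14.
  x = λ² - 8 - 0 = 196 - 8 ≡ 1; y = λ·(8 - 1) - 14 ≡ 16. → (1, 16)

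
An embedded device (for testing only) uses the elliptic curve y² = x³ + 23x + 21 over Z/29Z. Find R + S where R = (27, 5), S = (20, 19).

(15, 0)

(27, 5) + (20, 19). λ = (19 - 5)/(20 - 27) ≡ 14/22 mod 29. 22⁻¹ ≡ 4 (mod 29), so λ ≡ 27.
  x = λ² - 27 - 20 = 729 - 47 ≡ 15; y = λ·(27 - 15) - 5 ≡ 0. → (15, 0)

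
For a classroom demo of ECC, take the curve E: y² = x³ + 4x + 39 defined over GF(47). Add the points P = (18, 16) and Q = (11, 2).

(22, 23)

(18, 16) + (11, 2). λ = (2 - 16)/(11 - 18) ≡ 33/40 mod 47. 40⁻¹ ≡ 20 (mod 47), so λ ≡ 2.
  x = λ² - 18 - 11 = 4 - 29 ≡ 22; y = λ·(18 - 22) - 16 ≡ 23. → (22, 23)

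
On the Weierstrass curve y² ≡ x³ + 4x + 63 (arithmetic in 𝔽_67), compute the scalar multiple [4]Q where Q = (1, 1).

Repeated addition: build up to 4Q.
2Q: tangent at (1, 1): λ = (3·1² + 4)/(2·1) ≡ 7/2. 2⁻¹ ≡ 34 (mod 67) since 2·34 = 68 ≡ 1, so λ ≡ 7·34 ≡ 37.
  x = λ² - 1 - 1 = 1369 - 2 ≡ 27; y = λ·(1 - 27) - 1 ≡ 42. → (27, 42)
3Q: (27, 42) + (1, 1). λ = (1 - 42)/(1 - 27) ≡ 26/41 mod 67. 41⁻¹ ≡ 18 (mod 67) since 41·18 = 738 ≡ 1, so λ ≡ 66.
  x = λ² - 27 - 1 = 4356 - 28 ≡ 40; y = λ·(27 - 40) - 42 ≡ 38. → (40, 38)
4Q: (40, 38) + (1, 1). λ = (1 - 38)/(1 - 40) ≡ 30/28 mod 67. 28⁻¹ ≡ 12 (mod 67), so λ ≡ 25.
  x = λ² - 40 - 1 = 625 - 41 ≡ 48; y = λ·(40 - 48) - 38 ≡ 30. → (48, 30)

(48, 30)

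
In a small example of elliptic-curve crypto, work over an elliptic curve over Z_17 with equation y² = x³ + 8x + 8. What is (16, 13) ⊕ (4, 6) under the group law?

(16, 13) + (4, 6). λ = (6 - 13)/(4 - 16) ≡ 10/5 mod 17. 5⁻¹ ≡ 7 (mod 17), so λ ≡ 2.
  x = λ² - 16 - 4 = 4 - 20 ≡ 1; y = λ·(16 - 1) - 13 ≡ 0. → (1, 0)

(1, 0)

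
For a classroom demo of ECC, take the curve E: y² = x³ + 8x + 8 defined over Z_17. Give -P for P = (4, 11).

-(4, 11) = (4, -11 mod 17) = (4, 6).

(4, 6)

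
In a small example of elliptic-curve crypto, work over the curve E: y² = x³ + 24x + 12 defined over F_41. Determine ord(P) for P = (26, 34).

2P: tangent at (26, 34): λ = (3·26² + 24)/(2·34) ≡ 2/27. 27⁻¹ ≡ 38 (mod 41), so λ ≡ 2·38 ≡ 35.
  x = λ² - 26 - 26 = 1225 - 52 ≡ 25; y = λ·(26 - 25) - 34 ≡ 1. → (25, 1)
3P: (25, 1) + (26, 34). λ = (34 - 1)/(26 - 25) ≡ 33/1 mod 41. 1⁻¹ ≡ 1 (mod 41) since 1·1 = 1 ≡ 1, so λ ≡ 33.
  x = λ² - 25 - 26 = 1089 - 51 ≡ 13; y = λ·(25 - 13) - 1 ≡ 26. → (13, 26)
4P: (13, 26) + (26, 34). λ = (34 - 26)/(26 - 13) ≡ 8/13 mod 41. 13⁻¹ ≡ 19 (mod 41), so λ ≡ 29.
  x = λ² - 13 - 26 = 841 - 39 ≡ 23; y = λ·(13 - 23) - 26 ≡ 12. → (23, 12)
5P: (23, 12) + (26, 34). λ = (34 - 12)/(26 - 23) ≡ 22/3 mod 41. 3⁻¹ ≡ 14 (mod 41) since 3·14 = 42 ≡ 1, so λ ≡ 21.
  x = λ² - 23 - 26 = 441 - 49 ≡ 23; y = λ·(23 - 23) - 12 ≡ 29. → (23, 29)
6P: (23, 29) + (26, 34). λ = (34 - 29)/(26 - 23) ≡ 5/3 mod 41. 3⁻¹ ≡ 14 (mod 41) since 3·14 = 42 ≡ 1, so λ ≡ 29.
  x = λ² - 23 - 26 = 841 - 49 ≡ 13; y = λ·(23 - 13) - 29 ≡ 15. → (13, 15)
7P: (13, 15) + (26, 34). λ = (34 - 15)/(26 - 13) ≡ 19/13 mod 41. 13⁻¹ ≡ 19 (mod 41), so λ ≡ 33.
  x = λ² - 13 - 26 = 1089 - 39 ≡ 25; y = λ·(13 - 25) - 15 ≡ 40. → (25, 40)
8P: (25, 40) + (26, 34). λ = (34 - 40)/(26 - 25) ≡ 35/1 mod 41. 1⁻¹ ≡ 1 (mod 41) since 1·1 = 1 ≡ 1, so λ ≡ 35.
  x = λ² - 25 - 26 = 1225 - 51 ≡ 26; y = λ·(25 - 26) - 40 ≡ 7. → (26, 7)
9P: (26, 7) + (26, 34): same x and y₁ ≡ -y₂, so the sum is the point at infinity.
9P = the point at infinity, so the order is 9.

9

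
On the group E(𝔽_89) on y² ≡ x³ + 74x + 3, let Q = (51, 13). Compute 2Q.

tangent at (51, 13): λ = (3·51² + 74)/(2·13) ≡ 45/26. 26⁻¹ ≡ 24 (mod 89) since 26·24 = 624 ≡ 1, so λ ≡ 45·24 ≡ 12.
  x = λ² - 51 - 51 = 144 - 102 ≡ 42; y = λ·(51 - 42) - 13 ≡ 6. → (42, 6)

(42, 6)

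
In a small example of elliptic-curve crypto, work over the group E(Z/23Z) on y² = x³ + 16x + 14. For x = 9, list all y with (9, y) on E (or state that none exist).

6, 17

x³ + 16x + 14 = 887 ≡ 13 (mod 23).
Square roots of 13 mod 23: 6 and 17 (since 6² = 36 ≡ 13).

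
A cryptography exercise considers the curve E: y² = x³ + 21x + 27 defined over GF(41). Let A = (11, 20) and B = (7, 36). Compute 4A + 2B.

First 4A:
Double-and-add on 4 = (100)₂. Start with A = (11, 20) for the leading 1-bit.
double: tangent at (11, 20): λ = (3·11² + 21)/(2·20) ≡ 15/40. 40⁻¹ ≡ 40 (mod 41) since 40·40 = 1600 ≡ 1, so λ ≡ 15·40 ≡ 26.
  x = λ² - 11 - 11 = 676 - 22 ≡ 39; y = λ·(11 - 39) - 20 ≡ 31. → (39, 31)
double: tangent at (39, 31): λ = (3·39² + 21)/(2·31) ≡ 33/21. 21⁻¹ ≡ 2 (mod 41), so λ ≡ 33·2 ≡ 25.
  x = λ² - 39 - 39 = 625 - 78 ≡ 14; y = λ·(39 - 14) - 31 ≡ 20. → (14, 20)
4A = (14, 20).
Next 2B:
Repeated addition: build up to 2B.
2B: tangent at (7, 36): λ = (3·7² + 21)/(2·36) ≡ 4/31. 31⁻¹ ≡ 4 (mod 41) since 31·4 = 124 ≡ 1, so λ ≡ 4·4 ≡ 16.
  x = λ² - 7 - 7 = 256 - 14 ≡ 37; y = λ·(7 - 37) - 36 ≡ 17. → (37, 17)
2B = (37, 17).
Finally 4A + 2B:
(14, 20) + (37, 17). λ = (17 - 20)/(37 - 14) ≡ 38/23 mod 41. 23⁻¹ ≡ 25 (mod 41) since 23·25 = 575 ≡ 1, so λ ≡ 7.
  x = λ² - 14 - 37 = 49 - 51 ≡ 39; y = λ·(14 - 39) - 20 ≡ 10. → (39, 10)

(39, 10)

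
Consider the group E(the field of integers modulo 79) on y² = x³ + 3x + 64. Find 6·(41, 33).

Write Q = (41, 33).
Double-and-add on 6 = (110)₂. Start with Q = (41, 33) for the leading 1-bit.
double: tangent at (41, 33): λ = (3·41² + 3)/(2·33) ≡ 69/66. 66⁻¹ ≡ 6 (mod 79) since 66·6 = 396 ≡ 1, so λ ≡ 69·6 ≡ 19.
  x = λ² - 41 - 41 = 361 - 82 ≡ 42; y = λ·(41 - 42) - 33 ≡ 27. → (42, 27)
add Q: (42, 27) + (41, 33). λ = (33 - 27)/(41 - 42) ≡ 6/78 mod 79. 78⁻¹ ≡ 78 (mod 79) since 78·78 = 6084 ≡ 1, so λ ≡ 73.
  x = λ² - 42 - 41 = 5329 - 83 ≡ 32; y = λ·(42 - 32) - 27 ≡ 71. → (32, 71)
double: tangent at (32, 71): λ = (3·32² + 3)/(2·71) ≡ 73/63. 63⁻¹ ≡ 74 (mod 79) since 63·74 = 4662 ≡ 1, so λ ≡ 73·74 ≡ 30.
  x = λ² - 32 - 32 = 900 - 64 ≡ 46; y = λ·(32 - 46) - 71 ≡ 62. → (46, 62)

(46, 62)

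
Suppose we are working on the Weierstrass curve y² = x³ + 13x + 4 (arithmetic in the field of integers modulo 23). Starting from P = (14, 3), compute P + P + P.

Repeated addition: build up to 3P.
2P: tangent at (14, 3): λ = (3·14² + 13)/(2·3) ≡ 3/6. 6⁻¹ ≡ 4 (mod 23), so λ ≡ 3·4 ≡ 12.
  x = λ² - 14 - 14 = 144 - 28 ≡ 1; y = λ·(14 - 1) - 3 ≡ 15. → (1, 15)
3P: (1, 15) + (14, 3). λ = (3 - 15)/(14 - 1) ≡ 11/13 mod 23. 13⁻¹ ≡ 16 (mod 23), so λ ≡ 15.
  x = λ² - 1 - 14 = 225 - 15 ≡ 3; y = λ·(1 - 3) - 15 ≡ 1. → (3, 1)

(3, 1)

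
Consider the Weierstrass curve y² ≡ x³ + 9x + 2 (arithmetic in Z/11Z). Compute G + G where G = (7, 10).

(9, 3)

tangent at (7, 10): λ = (3·7² + 9)/(2·10) ≡ 2/9. 9⁻¹ ≡ 5 (mod 11), so λ ≡ 2·5 ≡ 10.
  x = λ² - 7 - 7 = 100 - 14 ≡ 9; y = λ·(7 - 9) - 10 ≡ 3. → (9, 3)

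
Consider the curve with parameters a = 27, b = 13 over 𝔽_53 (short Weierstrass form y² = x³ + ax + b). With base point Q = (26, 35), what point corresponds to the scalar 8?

Double-and-add on 8 = (1000)₂. Start with Q = (26, 35) for the leading 1-bit.
double: tangent at (26, 35): λ = (3·26² + 27)/(2·35) ≡ 41/17. 17⁻¹ ≡ 25 (mod 53) since 17·25 = 425 ≡ 1, so λ ≡ 41·25 ≡ 18.
  x = λ² - 26 - 26 = 324 - 52 ≡ 7; y = λ·(26 - 7) - 35 ≡ 42. → (7, 42)
double: tangent at (7, 42): λ = (3·7² + 27)/(2·42) ≡ 15/31. 31⁻¹ ≡ 12 (mod 53), so λ ≡ 15·12 ≡ 21.
  x = λ² - 7 - 7 = 441 - 14 ≡ 3; y = λ·(7 - 3) - 42 ≡ 42. → (3, 42)
double: tangent at (3, 42): λ = (3·3² + 27)/(2·42) ≡ 1/31. 31⁻¹ ≡ 12 (mod 53), so λ ≡ 1·12 ≡ 12.
  x = λ² - 3 - 3 = 144 - 6 ≡ 32; y = λ·(3 - 32) - 42 ≡ 34. → (32, 34)

(32, 34)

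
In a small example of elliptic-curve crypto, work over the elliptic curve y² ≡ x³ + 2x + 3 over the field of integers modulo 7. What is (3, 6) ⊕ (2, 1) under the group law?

(3, 6) + (2, 1). λ = (1 - 6)/(2 - 3) ≡ 2/6 mod 7. 6⁻¹ ≡ 6 (mod 7) since 6·6 = 36 ≡ 1, so λ ≡ 5.
  x = λ² - 3 - 2 = 25 - 5 ≡ 6; y = λ·(3 - 6) - 6 ≡ 0. → (6, 0)

(6, 0)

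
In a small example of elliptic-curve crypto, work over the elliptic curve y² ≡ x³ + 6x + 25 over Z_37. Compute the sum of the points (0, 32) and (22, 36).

(0, 32) + (22, 36). λ = (36 - 32)/(22 - 0) ≡ 4/22 mod 37. 22⁻¹ ≡ 32 (mod 37), so λ ≡ 17.
  x = λ² - 0 - 22 = 289 - 22 ≡ 8; y = λ·(0 - 8) - 32 ≡ 17. → (8, 17)

(8, 17)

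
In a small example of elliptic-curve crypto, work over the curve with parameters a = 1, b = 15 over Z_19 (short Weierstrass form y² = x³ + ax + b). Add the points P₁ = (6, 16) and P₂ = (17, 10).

(12, 8)

(6, 16) + (17, 10). λ = (10 - 16)/(17 - 6) ≡ 13/11 mod 19. 11⁻¹ ≡ 7 (mod 19) since 11·7 = 77 ≡ 1, so λ ≡ 15.
  x = λ² - 6 - 17 = 225 - 23 ≡ 12; y = λ·(6 - 12) - 16 ≡ 8. → (12, 8)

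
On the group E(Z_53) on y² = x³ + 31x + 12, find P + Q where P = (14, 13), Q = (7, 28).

(42, 47)

(14, 13) + (7, 28). λ = (28 - 13)/(7 - 14) ≡ 15/46 mod 53. 46⁻¹ ≡ 15 (mod 53), so λ ≡ 13.
  x = λ² - 14 - 7 = 169 - 21 ≡ 42; y = λ·(14 - 42) - 13 ≡ 47. → (42, 47)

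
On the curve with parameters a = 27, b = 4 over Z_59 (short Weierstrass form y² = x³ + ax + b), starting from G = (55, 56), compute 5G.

(22, 53)

Double-and-add on 5 = (101)₂. Start with G = (55, 56) for the leading 1-bit.
double: tangent at (55, 56): λ = (3·55² + 27)/(2·56) ≡ 16/53. 53⁻¹ ≡ 49 (mod 59), so λ ≡ 16·49 ≡ 17.
  x = λ² - 55 - 55 = 289 - 110 ≡ 2; y = λ·(55 - 2) - 56 ≡ 19. → (2, 19)
double: tangent at (2, 19): λ = (3·2² + 27)/(2·19) ≡ 39/38. 38⁻¹ ≡ 14 (mod 59) since 38·14 = 532 ≡ 1, so λ ≡ 39·14 ≡ 15.
  x = λ² - 2 - 2 = 225 - 4 ≡ 44; y = λ·(2 - 44) - 19 ≡ 0. → (44, 0)
add G: (44, 0) + (55, 56). λ = (56 - 0)/(55 - 44) ≡ 56/11 mod 59. 11⁻¹ ≡ 43 (mod 59), so λ ≡ 48.
  x = λ² - 44 - 55 = 2304 - 99 ≡ 22; y = λ·(44 - 22) - 0 ≡ 53. → (22, 53)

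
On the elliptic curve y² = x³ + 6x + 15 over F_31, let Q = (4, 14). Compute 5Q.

Double-and-add on 5 = (101)₂. Start with Q = (4, 14) for the leading 1-bit.
double: tangent at (4, 14): λ = (3·4² + 6)/(2·14) ≡ 23/28. 28⁻¹ ≡ 10 (mod 31), so λ ≡ 23·10 ≡ 13.
  x = λ² - 4 - 4 = 169 - 8 ≡ 6; y = λ·(4 - 6) - 14 ≡ 22. → (6, 22)
double: tangent at (6, 22): λ = (3·6² + 6)/(2·22) ≡ 21/13. 13⁻¹ ≡ 12 (mod 31), so λ ≡ 21·12 ≡ 4.
  x = λ² - 6 - 6 = 16 - 12 ≡ 4; y = λ·(6 - 4) - 22 ≡ 17. → (4, 17)
add Q: (4, 17) + (4, 14): same x and y₁ ≡ -y₂, so the sum is the point at infinity.

O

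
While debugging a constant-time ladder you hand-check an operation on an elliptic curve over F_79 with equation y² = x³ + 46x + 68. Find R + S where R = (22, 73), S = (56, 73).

(22, 73) + (56, 73). λ = (73 - 73)/(56 - 22) ≡ 0/34 mod 79. 34⁻¹ ≡ 7 (mod 79), so λ ≡ 0.
  x = λ² - 22 - 56 = 0 - 78 ≡ 1; y = λ·(22 - 1) - 73 ≡ 6. → (1, 6)

(1, 6)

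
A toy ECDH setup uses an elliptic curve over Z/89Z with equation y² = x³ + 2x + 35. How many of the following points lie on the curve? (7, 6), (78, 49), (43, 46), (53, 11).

2

(7, 6): 6² ≡ 36, rhs ≡ 36 → on.
(78, 49): 49² ≡ 87, rhs ≡ 17 → off.
(43, 46): 46² ≡ 69, rhs ≡ 62 → off.
(53, 11): 11² ≡ 32, rhs ≡ 32 → on.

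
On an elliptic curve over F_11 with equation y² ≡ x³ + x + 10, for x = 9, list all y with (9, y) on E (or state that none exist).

x³ + 1x + 10 = 748 ≡ 0 (mod 11).
Only y = 0 satisfies y² ≡ 0.

0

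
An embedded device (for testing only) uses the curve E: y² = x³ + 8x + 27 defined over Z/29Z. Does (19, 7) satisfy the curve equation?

y² = 7² ≡ 20; x³ + 8x + 27 = 7038 ≡ 20 (mod 29). 20 = 20.

yes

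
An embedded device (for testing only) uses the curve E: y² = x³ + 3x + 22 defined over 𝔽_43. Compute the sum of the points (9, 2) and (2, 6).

(9, 2) + (2, 6). λ = (6 - 2)/(2 - 9) ≡ 4/36 mod 43. 36⁻¹ ≡ 6 (mod 43), so λ ≡ 24.
  x = λ² - 9 - 2 = 576 - 11 ≡ 6; y = λ·(9 - 6) - 2 ≡ 27. → (6, 27)

(6, 27)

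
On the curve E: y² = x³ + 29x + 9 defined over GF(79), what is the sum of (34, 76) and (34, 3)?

The two points share x = 34 and their y-coordinates satisfy 76 + 3 ≡ 0 (mod 79), so they are inverses. Their sum is O.

O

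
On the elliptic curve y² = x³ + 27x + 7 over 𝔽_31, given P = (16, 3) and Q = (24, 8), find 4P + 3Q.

(19, 1)

First 4P:
Repeated addition: build up to 4P.
2P: tangent at (16, 3): λ = (3·16² + 27)/(2·3) ≡ 20/6. 6⁻¹ ≡ 26 (mod 31), so λ ≡ 20·26 ≡ 24.
  x = λ² - 16 - 16 = 576 - 32 ≡ 17; y = λ·(16 - 17) - 3 ≡ 4. → (17, 4)
3P: (17, 4) + (16, 3). λ = (3 - 4)/(16 - 17) ≡ 30/30 mod 31. 30⁻¹ ≡ 30 (mod 31), so λ ≡ 1.
  x = λ² - 17 - 16 = 1 - 33 ≡ 30; y = λ·(17 - 30) - 4 ≡ 14. → (30, 14)
4P: (30, 14) + (16, 3). λ = (3 - 14)/(16 - 30) ≡ 20/17 mod 31. 17⁻¹ ≡ 11 (mod 31) since 17·11 = 187 ≡ 1, so λ ≡ 3.
  x = λ² - 30 - 16 = 9 - 46 ≡ 25; y = λ·(30 - 25) - 14 ≡ 1. → (25, 1)
4P = (25, 1).
Next 3Q:
Repeated addition: build up to 3Q.
2Q: tangent at (24, 8): λ = (3·24² + 27)/(2·8) ≡ 19/16. 16⁻¹ ≡ 2 (mod 31) since 16·2 = 32 ≡ 1, so λ ≡ 19·2 ≡ 7.
  x = λ² - 24 - 24 = 49 - 48 ≡ 1; y = λ·(24 - 1) - 8 ≡ 29. → (1, 29)
3Q: (1, 29) + (24, 8). λ = (8 - 29)/(24 - 1) ≡ 10/23 mod 31. 23⁻¹ ≡ 27 (mod 31), so λ ≡ 22.
  x = λ² - 1 - 24 = 484 - 25 ≡ 25; y = λ·(1 - 25) - 29 ≡ 1. → (25, 1)
3Q = (25, 1).
Finally 4P + 3Q:
tangent at (25, 1): λ = (3·25² + 27)/(2·1) ≡ 11/2. 2⁻¹ ≡ 16 (mod 31), so λ ≡ 11·16 ≡ 21.
  x = λ² - 25 - 25 = 441 - 50 ≡ 19; y = λ·(25 - 19) - 1 ≡ 1. → (19, 1)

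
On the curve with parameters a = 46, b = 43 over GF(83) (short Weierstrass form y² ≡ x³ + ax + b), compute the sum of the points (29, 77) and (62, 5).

(29, 77) + (62, 5). λ = (5 - 77)/(62 - 29) ≡ 11/33 mod 83. 33⁻¹ ≡ 78 (mod 83) since 33·78 = 2574 ≡ 1, so λ ≡ 28.
  x = λ² - 29 - 62 = 784 - 91 ≡ 29; y = λ·(29 - 29) - 77 ≡ 6. → (29, 6)

(29, 6)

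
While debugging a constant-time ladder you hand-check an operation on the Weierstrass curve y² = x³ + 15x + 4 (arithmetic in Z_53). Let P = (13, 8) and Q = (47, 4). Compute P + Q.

(13, 8) + (47, 4). λ = (4 - 8)/(47 - 13) ≡ 49/34 mod 53. 34⁻¹ ≡ 39 (mod 53), so λ ≡ 3.
  x = λ² - 13 - 47 = 9 - 60 ≡ 2; y = λ·(13 - 2) - 8 ≡ 25. → (2, 25)

(2, 25)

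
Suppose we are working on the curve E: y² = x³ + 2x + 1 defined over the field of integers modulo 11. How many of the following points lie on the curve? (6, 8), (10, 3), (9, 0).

3

(6, 8): 8² ≡ 9, rhs ≡ 9 → on.
(10, 3): 3² ≡ 9, rhs ≡ 9 → on.
(9, 0): 0² ≡ 0, rhs ≡ 0 → on.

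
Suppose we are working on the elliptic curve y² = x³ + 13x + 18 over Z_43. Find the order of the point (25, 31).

10

2P: tangent at (25, 31): λ = (3·25² + 13)/(2·31) ≡ 39/19. 19⁻¹ ≡ 34 (mod 43), so λ ≡ 39·34 ≡ 36.
  x = λ² - 25 - 25 = 1296 - 50 ≡ 42; y = λ·(25 - 42) - 31 ≡ 2. → (42, 2)
3P: (42, 2) + (25, 31). λ = (31 - 2)/(25 - 42) ≡ 29/26 mod 43. 26⁻¹ ≡ 5 (mod 43), so λ ≡ 16.
  x = λ² - 42 - 25 = 256 - 67 ≡ 17; y = λ·(42 - 17) - 2 ≡ 11. → (17, 11)
4P: (17, 11) + (25, 31). λ = (31 - 11)/(25 - 17) ≡ 20/8 mod 43. 8⁻¹ ≡ 27 (mod 43), so λ ≡ 24.
  x = λ² - 17 - 25 = 576 - 42 ≡ 18; y = λ·(17 - 18) - 11 ≡ 8. → (18, 8)
5P: (18, 8) + (25, 31). λ = (31 - 8)/(25 - 18) ≡ 23/7 mod 43. 7⁻¹ ≡ 37 (mod 43) since 7·37 = 259 ≡ 1, so λ ≡ 34.
  x = λ² - 18 - 25 = 1156 - 43 ≡ 38; y = λ·(18 - 38) - 8 ≡ 0. → (38, 0)
6P: (38, 0) + (25, 31). λ = (31 - 0)/(25 - 38) ≡ 31/30 mod 43. 30⁻¹ ≡ 33 (mod 43) since 30·33 = 990 ≡ 1, so λ ≡ 34.
  x = λ² - 38 - 25 = 1156 - 63 ≡ 18; y = λ·(38 - 18) - 0 ≡ 35. → (18, 35)
7P: (18, 35) + (25, 31). λ = (31 - 35)/(25 - 18) ≡ 39/7 mod 43. 7⁻¹ ≡ 37 (mod 43) since 7·37 = 259 ≡ 1, so λ ≡ 24.
  x = λ² - 18 - 25 = 576 - 43 ≡ 17; y = λ·(18 - 17) - 35 ≡ 32. → (17, 32)
8P: (17, 32) + (25, 31). λ = (31 - 32)/(25 - 17) ≡ 42/8 mod 43. 8⁻¹ ≡ 27 (mod 43) since 8·27 = 216 ≡ 1, so λ ≡ 16.
  x = λ² - 17 - 25 = 256 - 42 ≡ 42; y = λ·(17 - 42) - 32 ≡ 41. → (42, 41)
9P: (42, 41) + (25, 31). λ = (31 - 41)/(25 - 42) ≡ 33/26 mod 43. 26⁻¹ ≡ 5 (mod 43) since 26·5 = 130 ≡ 1, so λ ≡ 36.
  x = λ² - 42 - 25 = 1296 - 67 ≡ 25; y = λ·(42 - 25) - 41 ≡ 12. → (25, 12)
10P: (25, 12) + (25, 31): same x and y₁ ≡ -y₂, so the sum is O.
10P = O, so the order is 10.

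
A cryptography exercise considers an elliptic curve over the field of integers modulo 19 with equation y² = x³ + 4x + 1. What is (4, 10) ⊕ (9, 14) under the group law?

(15, 4)

(4, 10) + (9, 14). λ = (14 - 10)/(9 - 4) ≡ 4/5 mod 19. 5⁻¹ ≡ 4 (mod 19), so λ ≡ 16.
  x = λ² - 4 - 9 = 256 - 13 ≡ 15; y = λ·(4 - 15) - 10 ≡ 4. → (15, 4)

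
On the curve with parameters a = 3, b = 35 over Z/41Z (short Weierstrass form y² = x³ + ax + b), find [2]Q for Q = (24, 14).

(1, 30)

tangent at (24, 14): λ = (3·24² + 3)/(2·14) ≡ 9/28. 28⁻¹ ≡ 22 (mod 41), so λ ≡ 9·22 ≡ 34.
  x = λ² - 24 - 24 = 1156 - 48 ≡ 1; y = λ·(24 - 1) - 14 ≡ 30. → (1, 30)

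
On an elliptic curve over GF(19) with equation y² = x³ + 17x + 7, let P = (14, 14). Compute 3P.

(3, 3)

Repeated addition: build up to 3P.
2P: tangent at (14, 14): λ = (3·14² + 17)/(2·14) ≡ 16/9. 9⁻¹ ≡ 17 (mod 19) since 9·17 = 153 ≡ 1, so λ ≡ 16·17 ≡ 6.
  x = λ² - 14 - 14 = 36 - 28 ≡ 8; y = λ·(14 - 8) - 14 ≡ 3. → (8, 3)
3P: (8, 3) + (14, 14). λ = (14 - 3)/(14 - 8) ≡ 11/6 mod 19. 6⁻¹ ≡ 16 (mod 19), so λ ≡ 5.
  x = λ² - 8 - 14 = 25 - 22 ≡ 3; y = λ·(8 - 3) - 3 ≡ 3. → (3, 3)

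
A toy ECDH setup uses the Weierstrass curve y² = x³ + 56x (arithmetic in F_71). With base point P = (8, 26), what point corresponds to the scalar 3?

Repeated addition: build up to 3P.
2P: tangent at (8, 26): λ = (3·8² + 56)/(2·26) ≡ 35/52. 52⁻¹ ≡ 56 (mod 71) since 52·56 = 2912 ≡ 1, so λ ≡ 35·56 ≡ 43.
  x = λ² - 8 - 8 = 1849 - 16 ≡ 58; y = λ·(8 - 58) - 26 ≡ 25. → (58, 25)
3P: (58, 25) + (8, 26). λ = (26 - 25)/(8 - 58) ≡ 1/21 mod 71. 21⁻¹ ≡ 44 (mod 71) since 21·44 = 924 ≡ 1, so λ ≡ 44.
  x = λ² - 58 - 8 = 1936 - 66 ≡ 24; y = λ·(58 - 24) - 25 ≡ 51. → (24, 51)

(24, 51)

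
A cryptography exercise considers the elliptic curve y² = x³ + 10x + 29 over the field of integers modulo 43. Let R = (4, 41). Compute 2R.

(41, 1)

tangent at (4, 41): λ = (3·4² + 10)/(2·41) ≡ 15/39. 39⁻¹ ≡ 32 (mod 43) since 39·32 = 1248 ≡ 1, so λ ≡ 15·32 ≡ 7.
  x = λ² - 4 - 4 = 49 - 8 ≡ 41; y = λ·(4 - 41) - 41 ≡ 1. → (41, 1)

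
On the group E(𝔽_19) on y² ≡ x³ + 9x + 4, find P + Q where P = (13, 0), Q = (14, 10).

(13, 0) + (14, 10). λ = (10 - 0)/(14 - 13) ≡ 10/1 mod 19. 1⁻¹ ≡ 1 (mod 19), so λ ≡ 10.
  x = λ² - 13 - 14 = 100 - 27 ≡ 16; y = λ·(13 - 16) - 0 ≡ 8. → (16, 8)

(16, 8)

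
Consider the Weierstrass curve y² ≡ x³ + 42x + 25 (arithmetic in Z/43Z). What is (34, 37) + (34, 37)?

tangent at (34, 37): λ = (3·34² + 42)/(2·37) ≡ 27/31. 31⁻¹ ≡ 25 (mod 43) since 31·25 = 775 ≡ 1, so λ ≡ 27·25 ≡ 30.
  x = λ² - 34 - 34 = 900 - 68 ≡ 15; y = λ·(34 - 15) - 37 ≡ 17. → (15, 17)

(15, 17)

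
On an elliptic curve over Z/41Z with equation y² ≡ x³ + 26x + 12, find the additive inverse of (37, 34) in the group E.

-(37, 34) = (37, -34 mod 41) = (37, 7).

(37, 7)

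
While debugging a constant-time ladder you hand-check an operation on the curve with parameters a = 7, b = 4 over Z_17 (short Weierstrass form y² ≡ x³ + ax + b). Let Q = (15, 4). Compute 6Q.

Repeated addition: build up to 6Q.
2Q: tangent at (15, 4): λ = (3·15² + 7)/(2·4) ≡ 2/8. 8⁻¹ ≡ 15 (mod 17) since 8·15 = 120 ≡ 1, so λ ≡ 2·15 ≡ 13.
  x = λ² - 15 - 15 = 169 - 30 ≡ 3; y = λ·(15 - 3) - 4 ≡ 16. → (3, 16)
3Q: (3, 16) + (15, 4). λ = (4 - 16)/(15 - 3) ≡ 5/12 mod 17. 12⁻¹ ≡ 10 (mod 17) since 12·10 = 120 ≡ 1, so λ ≡ 16.
  x = λ² - 3 - 15 = 256 - 18 ≡ 0; y = λ·(3 - 0) - 16 ≡ 15. → (0, 15)
4Q: (0, 15) + (15, 4). λ = (4 - 15)/(15 - 0) ≡ 6/15 mod 17. 15⁻¹ ≡ 8 (mod 17), so λ ≡ 14.
  x = λ² - 0 - 15 = 196 - 15 ≡ 11; y = λ·(0 - 11) - 15 ≡ 1. → (11, 1)
5Q: (11, 1) + (15, 4). λ = (4 - 1)/(15 - 11) ≡ 3/4 mod 17. 4⁻¹ ≡ 13 (mod 17), so λ ≡ 5.
  x = λ² - 11 - 15 = 25 - 26 ≡ 16; y = λ·(11 - 16) - 1 ≡ 8. → (16, 8)
6Q: (16, 8) + (15, 4). λ = (4 - 8)/(15 - 16) ≡ 13/16 mod 17. 16⁻¹ ≡ 16 (mod 17), so λ ≡ 4.
  x = λ² - 16 - 15 = 16 - 31 ≡ 2; y = λ·(16 - 2) - 8 ≡ 14. → (2, 14)

(2, 14)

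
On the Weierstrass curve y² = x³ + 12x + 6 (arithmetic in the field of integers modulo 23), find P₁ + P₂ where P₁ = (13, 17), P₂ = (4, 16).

(13, 17) + (4, 16). λ = (16 - 17)/(4 - 13) ≡ 22/14 mod 23. 14⁻¹ ≡ 5 (mod 23), so λ ≡ 18.
  x = λ² - 13 - 4 = 324 - 17 ≡ 8; y = λ·(13 - 8) - 17 ≡ 4. → (8, 4)

(8, 4)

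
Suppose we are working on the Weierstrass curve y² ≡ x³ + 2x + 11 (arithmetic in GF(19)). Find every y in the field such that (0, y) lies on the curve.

7, 12

x³ + 2x + 11 = 11 ≡ 11 (mod 19).
Square roots of 11 mod 19: 7 and 12 (since 7² = 49 ≡ 11).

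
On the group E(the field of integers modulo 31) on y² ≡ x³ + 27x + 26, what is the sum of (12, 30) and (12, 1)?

O

The two points share x = 12 and their y-coordinates satisfy 30 + 1 ≡ 0 (mod 31), so they are inverses. Their sum is ∞.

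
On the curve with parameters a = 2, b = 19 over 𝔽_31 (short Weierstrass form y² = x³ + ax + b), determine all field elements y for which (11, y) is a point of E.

x³ + 2x + 19 = 1372 ≡ 8 (mod 31).
Square roots of 8 mod 31: 15 and 16 (since 15² = 225 ≡ 8).

15, 16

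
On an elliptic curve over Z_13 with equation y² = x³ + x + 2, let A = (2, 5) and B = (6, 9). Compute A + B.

(6, 4)

(2, 5) + (6, 9). λ = (9 - 5)/(6 - 2) ≡ 4/4 mod 13. 4⁻¹ ≡ 10 (mod 13), so λ ≡ 1.
  x = λ² - 2 - 6 = 1 - 8 ≡ 6; y = λ·(2 - 6) - 5 ≡ 4. → (6, 4)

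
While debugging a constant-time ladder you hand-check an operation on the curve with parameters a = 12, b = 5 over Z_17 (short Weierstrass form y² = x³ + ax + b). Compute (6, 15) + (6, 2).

The two points share x = 6 and their y-coordinates satisfy 15 + 2 ≡ 0 (mod 17), so they are inverses. Their sum is 𝒪.

O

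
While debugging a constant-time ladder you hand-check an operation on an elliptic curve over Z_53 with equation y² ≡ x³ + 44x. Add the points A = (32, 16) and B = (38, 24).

(32, 16) + (38, 24). λ = (24 - 16)/(38 - 32) ≡ 8/6 mod 53. 6⁻¹ ≡ 9 (mod 53) since 6·9 = 54 ≡ 1, so λ ≡ 19.
  x = λ² - 32 - 38 = 361 - 70 ≡ 26; y = λ·(32 - 26) - 16 ≡ 45. → (26, 45)

(26, 45)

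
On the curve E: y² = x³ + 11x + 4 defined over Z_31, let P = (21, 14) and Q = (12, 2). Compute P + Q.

(17, 12)

(21, 14) + (12, 2). λ = (2 - 14)/(12 - 21) ≡ 19/22 mod 31. 22⁻¹ ≡ 24 (mod 31), so λ ≡ 22.
  x = λ² - 21 - 12 = 484 - 33 ≡ 17; y = λ·(21 - 17) - 14 ≡ 12. → (17, 12)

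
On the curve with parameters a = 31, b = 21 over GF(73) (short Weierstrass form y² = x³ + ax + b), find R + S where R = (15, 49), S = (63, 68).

(59, 37)

(15, 49) + (63, 68). λ = (68 - 49)/(63 - 15) ≡ 19/48 mod 73. 48⁻¹ ≡ 35 (mod 73), so λ ≡ 8.
  x = λ² - 15 - 63 = 64 - 78 ≡ 59; y = λ·(15 - 59) - 49 ≡ 37. → (59, 37)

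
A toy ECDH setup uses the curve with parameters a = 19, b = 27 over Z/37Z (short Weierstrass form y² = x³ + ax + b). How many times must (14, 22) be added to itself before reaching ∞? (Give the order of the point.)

8

2P: tangent at (14, 22): λ = (3·14² + 19)/(2·22) ≡ 15/7. 7⁻¹ ≡ 16 (mod 37), so λ ≡ 15·16 ≡ 18.
  x = λ² - 14 - 14 = 324 - 28 ≡ 0; y = λ·(14 - 0) - 22 ≡ 8. → (0, 8)
3P: (0, 8) + (14, 22). λ = (22 - 8)/(14 - 0) ≡ 14/14 mod 37. 14⁻¹ ≡ 8 (mod 37) since 14·8 = 112 ≡ 1, so λ ≡ 1.
  x = λ² - 0 - 14 = 1 - 14 ≡ 24; y = λ·(0 - 24) - 8 ≡ 5. → (24, 5)
4P: (24, 5) + (14, 22). λ = (22 - 5)/(14 - 24) ≡ 17/27 mod 37. 27⁻¹ ≡ 11 (mod 37), so λ ≡ 2.
  x = λ² - 24 - 14 = 4 - 38 ≡ 3; y = λ·(24 - 3) - 5 ≡ 0. → (3, 0)
5P: (3, 0) + (14, 22). λ = (22 - 0)/(14 - 3) ≡ 22/11 mod 37. 11⁻¹ ≡ 27 (mod 37), so λ ≡ 2.
  x = λ² - 3 - 14 = 4 - 17 ≡ 24; y = λ·(3 - 24) - 0 ≡ 32. → (24, 32)
6P: (24, 32) + (14, 22). λ = (22 - 32)/(14 - 24) ≡ 27/27 mod 37. 27⁻¹ ≡ 11 (mod 37), so λ ≡ 1.
  x = λ² - 24 - 14 = 1 - 38 ≡ 0; y = λ·(24 - 0) - 32 ≡ 29. → (0, 29)
7P: (0, 29) + (14, 22). λ = (22 - 29)/(14 - 0) ≡ 30/14 mod 37. 14⁻¹ ≡ 8 (mod 37), so λ ≡ 18.
  x = λ² - 0 - 14 = 324 - 14 ≡ 14; y = λ·(0 - 14) - 29 ≡ 15. → (14, 15)
8P: (14, 15) + (14, 22): same x and y₁ ≡ -y₂, so the sum is ∞.
8P = ∞, so the order is 8.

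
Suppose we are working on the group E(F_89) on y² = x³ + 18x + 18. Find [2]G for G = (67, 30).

tangent at (67, 30): λ = (3·67² + 18)/(2·30) ≡ 46/60. 60⁻¹ ≡ 46 (mod 89) since 60·46 = 2760 ≡ 1, so λ ≡ 46·46 ≡ 69.
  x = λ² - 67 - 67 = 4761 - 134 ≡ 88; y = λ·(67 - 88) - 30 ≡ 34. → (88, 34)

(88, 34)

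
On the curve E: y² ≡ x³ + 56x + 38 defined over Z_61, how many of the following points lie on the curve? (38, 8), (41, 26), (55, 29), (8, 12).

2

(38, 8): 8² ≡ 3, rhs ≡ 3 → on.
(41, 26): 26² ≡ 5, rhs ≡ 7 → off.
(55, 29): 29² ≡ 48, rhs ≡ 35 → off.
(8, 12): 12² ≡ 22, rhs ≡ 22 → on.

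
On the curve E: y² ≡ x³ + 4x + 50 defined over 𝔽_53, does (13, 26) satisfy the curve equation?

y² = 26² ≡ 40; x³ + 4x + 50 = 2299 ≡ 20 (mod 53). 40 ≠ 20.

no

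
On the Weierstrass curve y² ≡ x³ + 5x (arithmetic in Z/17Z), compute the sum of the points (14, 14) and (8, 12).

(14, 14) + (8, 12). λ = (12 - 14)/(8 - 14) ≡ 15/11 mod 17. 11⁻¹ ≡ 14 (mod 17) since 11·14 = 154 ≡ 1, so λ ≡ 6.
  x = λ² - 14 - 8 = 36 - 22 ≡ 14; y = λ·(14 - 14) - 14 ≡ 3. → (14, 3)

(14, 3)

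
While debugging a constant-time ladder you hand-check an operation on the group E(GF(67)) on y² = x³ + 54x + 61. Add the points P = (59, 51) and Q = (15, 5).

(59, 51) + (15, 5). λ = (5 - 51)/(15 - 59) ≡ 21/23 mod 67. 23⁻¹ ≡ 35 (mod 67), so λ ≡ 65.
  x = λ² - 59 - 15 = 4225 - 74 ≡ 64; y = λ·(59 - 64) - 51 ≡ 26. → (64, 26)

(64, 26)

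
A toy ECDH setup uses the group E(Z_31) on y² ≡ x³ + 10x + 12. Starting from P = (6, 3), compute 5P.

Double-and-add on 5 = (101)₂. Start with P = (6, 3) for the leading 1-bit.
double: tangent at (6, 3): λ = (3·6² + 10)/(2·3) ≡ 25/6. 6⁻¹ ≡ 26 (mod 31) since 6·26 = 156 ≡ 1, so λ ≡ 25·26 ≡ 30.
  x = λ² - 6 - 6 = 900 - 12 ≡ 20; y = λ·(6 - 20) - 3 ≡ 11. → (20, 11)
double: tangent at (20, 11): λ = (3·20² + 10)/(2·11) ≡ 1/22. 22⁻¹ ≡ 24 (mod 31), so λ ≡ 1·24 ≡ 24.
  x = λ² - 20 - 20 = 576 - 40 ≡ 9; y = λ·(20 - 9) - 11 ≡ 5. → (9, 5)
add P: (9, 5) + (6, 3). λ = (3 - 5)/(6 - 9) ≡ 29/28 mod 31. 28⁻¹ ≡ 10 (mod 31), so λ ≡ 11.
  x = λ² - 9 - 6 = 121 - 15 ≡ 13; y = λ·(9 - 13) - 5 ≡ 13. → (13, 13)

(13, 13)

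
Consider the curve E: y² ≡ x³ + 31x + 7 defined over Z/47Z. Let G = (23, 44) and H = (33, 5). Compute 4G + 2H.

(33, 42)

First 4G:
Double-and-add on 4 = (100)₂. Start with G = (23, 44) for the leading 1-bit.
double: tangent at (23, 44): λ = (3·23² + 31)/(2·44) ≡ 20/41. 41⁻¹ ≡ 39 (mod 47), so λ ≡ 20·39 ≡ 28.
  x = λ² - 23 - 23 = 784 - 46 ≡ 33; y = λ·(23 - 33) - 44 ≡ 5. → (33, 5)
double: tangent at (33, 5): λ = (3·33² + 31)/(2·5) ≡ 8/10. 10⁻¹ ≡ 33 (mod 47), so λ ≡ 8·33 ≡ 29.
  x = λ² - 33 - 33 = 841 - 66 ≡ 23; y = λ·(33 - 23) - 5 ≡ 3. → (23, 3)
4G = (23, 3).
Next 2H:
Repeated addition: build up to 2H.
2H: tangent at (33, 5): λ = (3·33² + 31)/(2·5) ≡ 8/10. 10⁻¹ ≡ 33 (mod 47) since 10·33 = 330 ≡ 1, so λ ≡ 8·33 ≡ 29.
  x = λ² - 33 - 33 = 841 - 66 ≡ 23; y = λ·(33 - 23) - 5 ≡ 3. → (23, 3)
2H = (23, 3).
Finally 4G + 2H:
tangent at (23, 3): λ = (3·23² + 31)/(2·3) ≡ 20/6. 6⁻¹ ≡ 8 (mod 47), so λ ≡ 20·8 ≡ 19.
  x = λ² - 23 - 23 = 361 - 46 ≡ 33; y = λ·(23 - 33) - 3 ≡ 42. → (33, 42)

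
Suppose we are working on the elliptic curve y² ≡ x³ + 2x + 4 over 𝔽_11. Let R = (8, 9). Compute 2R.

tangent at (8, 9): λ = (3·8² + 2)/(2·9) ≡ 7/7. 7⁻¹ ≡ 8 (mod 11), so λ ≡ 7·8 ≡ 1.
  x = λ² - 8 - 8 = 1 - 16 ≡ 7; y = λ·(8 - 7) - 9 ≡ 3. → (7, 3)

(7, 3)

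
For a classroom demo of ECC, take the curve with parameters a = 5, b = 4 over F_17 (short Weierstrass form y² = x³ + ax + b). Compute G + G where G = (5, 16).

(9, 8)

tangent at (5, 16): λ = (3·5² + 5)/(2·16) ≡ 12/15. 15⁻¹ ≡ 8 (mod 17), so λ ≡ 12·8 ≡ 11.
  x = λ² - 5 - 5 = 121 - 10 ≡ 9; y = λ·(5 - 9) - 16 ≡ 8. → (9, 8)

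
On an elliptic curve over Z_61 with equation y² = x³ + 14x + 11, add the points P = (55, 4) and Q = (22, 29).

(23, 42)

(55, 4) + (22, 29). λ = (29 - 4)/(22 - 55) ≡ 25/28 mod 61. 28⁻¹ ≡ 24 (mod 61), so λ ≡ 51.
  x = λ² - 55 - 22 = 2601 - 77 ≡ 23; y = λ·(55 - 23) - 4 ≡ 42. → (23, 42)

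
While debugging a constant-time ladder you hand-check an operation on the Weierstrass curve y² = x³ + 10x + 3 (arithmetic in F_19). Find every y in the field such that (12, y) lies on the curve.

x³ + 10x + 3 = 1851 ≡ 8 (mod 19).
8 is a non-residue mod 19; no y exists.

none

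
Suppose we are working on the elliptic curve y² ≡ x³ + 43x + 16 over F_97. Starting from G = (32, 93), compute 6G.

(36, 60)

Double-and-add on 6 = (110)₂. Start with G = (32, 93) for the leading 1-bit.
double: tangent at (32, 93): λ = (3·32² + 43)/(2·93) ≡ 11/89. 89⁻¹ ≡ 12 (mod 97), so λ ≡ 11·12 ≡ 35.
  x = λ² - 32 - 32 = 1225 - 64 ≡ 94; y = λ·(32 - 94) - 93 ≡ 65. → (94, 65)
add G: (94, 65) + (32, 93). λ = (93 - 65)/(32 - 94) ≡ 28/35 mod 97. 35⁻¹ ≡ 61 (mod 97), so λ ≡ 59.
  x = λ² - 94 - 32 = 3481 - 126 ≡ 57; y = λ·(94 - 57) - 65 ≡ 81. → (57, 81)
double: tangent at (57, 81): λ = (3·57² + 43)/(2·81) ≡ 90/65. 65⁻¹ ≡ 3 (mod 97) since 65·3 = 195 ≡ 1, so λ ≡ 90·3 ≡ 76.
  x = λ² - 57 - 57 = 5776 - 114 ≡ 36; y = λ·(57 - 36) - 81 ≡ 60. → (36, 60)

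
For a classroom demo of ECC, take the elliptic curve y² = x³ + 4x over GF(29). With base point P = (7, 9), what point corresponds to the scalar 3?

Repeated addition: build up to 3P.
2P: tangent at (7, 9): λ = (3·7² + 4)/(2·9) ≡ 6/18. 18⁻¹ ≡ 21 (mod 29), so λ ≡ 6·21 ≡ 10.
  x = λ² - 7 - 7 = 100 - 14 ≡ 28; y = λ·(7 - 28) - 9 ≡ 13. → (28, 13)
3P: (28, 13) + (7, 9). λ = (9 - 13)/(7 - 28) ≡ 25/8 mod 29. 8⁻¹ ≡ 11 (mod 29) since 8·11 = 88 ≡ 1, so λ ≡ 14.
  x = λ² - 28 - 7 = 196 - 35 ≡ 16; y = λ·(28 - 16) - 13 ≡ 10. → (16, 10)

(16, 10)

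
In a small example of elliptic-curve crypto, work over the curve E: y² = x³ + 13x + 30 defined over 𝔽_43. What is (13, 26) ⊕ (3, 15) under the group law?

(13, 26) + (3, 15). λ = (15 - 26)/(3 - 13) ≡ 32/33 mod 43. 33⁻¹ ≡ 30 (mod 43) since 33·30 = 990 ≡ 1, so λ ≡ 14.
  x = λ² - 13 - 3 = 196 - 16 ≡ 8; y = λ·(13 - 8) - 26 ≡ 1. → (8, 1)

(8, 1)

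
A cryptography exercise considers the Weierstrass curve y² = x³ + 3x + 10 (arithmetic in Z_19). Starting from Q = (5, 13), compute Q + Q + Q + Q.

Repeated addition: build up to 4Q.
2Q: tangent at (5, 13): λ = (3·5² + 3)/(2·13) ≡ 2/7. 7⁻¹ ≡ 11 (mod 19), so λ ≡ 2·11 ≡ 3.
  x = λ² - 5 - 5 = 9 - 10 ≡ 18; y = λ·(5 - 18) - 13 ≡ 5. → (18, 5)
3Q: (18, 5) + (5, 13). λ = (13 - 5)/(5 - 18) ≡ 8/6 mod 19. 6⁻¹ ≡ 16 (mod 19), so λ ≡ 14.
  x = λ² - 18 - 5 = 196 - 23 ≡ 2; y = λ·(18 - 2) - 5 ≡ 10. → (2, 10)
4Q: (2, 10) + (5, 13). λ = (13 - 10)/(5 - 2) ≡ 3/3 mod 19. 3⁻¹ ≡ 13 (mod 19), so λ ≡ 1.
  x = λ² - 2 - 5 = 1 - 7 ≡ 13; y = λ·(2 - 13) - 10 ≡ 17. → (13, 17)

(13, 17)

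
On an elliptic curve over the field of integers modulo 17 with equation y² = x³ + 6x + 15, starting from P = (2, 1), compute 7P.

Repeated addition: build up to 7P.
2P: tangent at (2, 1): λ = (3·2² + 6)/(2·1) ≡ 1/2. 2⁻¹ ≡ 9 (mod 17) since 2·9 = 18 ≡ 1, so λ ≡ 1·9 ≡ 9.
  x = λ² - 2 - 2 = 81 - 4 ≡ 9; y = λ·(2 - 9) - 1 ≡ 4. → (9, 4)
3P: (9, 4) + (2, 1). λ = (1 - 4)/(2 - 9) ≡ 14/10 mod 17. 10⁻¹ ≡ 12 (mod 17), so λ ≡ 15.
  x = λ² - 9 - 2 = 225 - 11 ≡ 10; y = λ·(9 - 10) - 4 ≡ 15. → (10, 15)
4P: (10, 15) + (2, 1). λ = (1 - 15)/(2 - 10) ≡ 3/9 mod 17. 9⁻¹ ≡ 2 (mod 17) since 9·2 = 18 ≡ 1, so λ ≡ 6.
  x = λ² - 10 - 2 = 36 - 12 ≡ 7; y = λ·(10 - 7) - 15 ≡ 3. → (7, 3)
5P: (7, 3) + (2, 1). λ = (1 - 3)/(2 - 7) ≡ 15/12 mod 17. 12⁻¹ ≡ 10 (mod 17), so λ ≡ 14.
  x = λ² - 7 - 2 = 196 - 9 ≡ 0; y = λ·(7 - 0) - 3 ≡ 10. → (0, 10)
6P: (0, 10) + (2, 1). λ = (1 - 10)/(2 - 0) ≡ 8/2 mod 17. 2⁻¹ ≡ 9 (mod 17), so λ ≡ 4.
  x = λ² - 0 - 2 = 16 - 2 ≡ 14; y = λ·(0 - 14) - 10 ≡ 2. → (14, 2)
7P: (14, 2) + (2, 1). λ = (1 - 2)/(2 - 14) ≡ 16/5 mod 17. 5⁻¹ ≡ 7 (mod 17), so λ ≡ 10.
  x = λ² - 14 - 2 = 100 - 16 ≡ 16; y = λ·(14 - 16) - 2 ≡ 12. → (16, 12)

(16, 12)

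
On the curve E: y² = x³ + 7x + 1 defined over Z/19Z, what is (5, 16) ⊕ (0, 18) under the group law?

(2, 17)

(5, 16) + (0, 18). λ = (18 - 16)/(0 - 5) ≡ 2/14 mod 19. 14⁻¹ ≡ 15 (mod 19) since 14·15 = 210 ≡ 1, so λ ≡ 11.
  x = λ² - 5 - 0 = 121 - 5 ≡ 2; y = λ·(5 - 2) - 16 ≡ 17. → (2, 17)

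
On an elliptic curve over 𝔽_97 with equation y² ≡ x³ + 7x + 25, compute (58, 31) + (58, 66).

The two points share x = 58 and their y-coordinates satisfy 31 + 66 ≡ 0 (mod 97), so they are inverses. Their sum is ∞.

O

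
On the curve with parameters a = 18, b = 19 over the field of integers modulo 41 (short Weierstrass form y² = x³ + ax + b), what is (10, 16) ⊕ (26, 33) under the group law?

(38, 26)

(10, 16) + (26, 33). λ = (33 - 16)/(26 - 10) ≡ 17/16 mod 41. 16⁻¹ ≡ 18 (mod 41), so λ ≡ 19.
  x = λ² - 10 - 26 = 361 - 36 ≡ 38; y = λ·(10 - 38) - 16 ≡ 26. → (38, 26)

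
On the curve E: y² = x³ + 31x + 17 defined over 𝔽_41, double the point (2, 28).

tangent at (2, 28): λ = (3·2² + 31)/(2·28) ≡ 2/15. 15⁻¹ ≡ 11 (mod 41), so λ ≡ 2·11 ≡ 22.
  x = λ² - 2 - 2 = 484 - 4 ≡ 29; y = λ·(2 - 29) - 28 ≡ 34. → (29, 34)

(29, 34)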